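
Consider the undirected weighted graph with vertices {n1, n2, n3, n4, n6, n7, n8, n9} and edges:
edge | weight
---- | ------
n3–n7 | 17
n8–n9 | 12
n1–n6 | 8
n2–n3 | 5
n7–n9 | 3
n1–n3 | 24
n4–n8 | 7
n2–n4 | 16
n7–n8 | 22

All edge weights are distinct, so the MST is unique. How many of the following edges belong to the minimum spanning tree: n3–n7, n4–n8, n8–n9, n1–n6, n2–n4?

4

Kruskal's algorithm — process edges by increasing weight (ties by edge label):
n7–n9 (3): add — endpoints in different components.
n2–n3 (5): add — endpoints in different components.
n4–n8 (7): add — endpoints in different components.
n1–n6 (8): add — endpoints in different components.
n8–n9 (12): add — endpoints in different components.
n2–n4 (16): add — endpoints in different components.
n3–n7 (17): skip — n3 and n7 already connected.
n7–n8 (22): skip — n7 and n8 already connected.
n1–n3 (24): add — endpoints in different components.
MST edge set: {n7–n9, n2–n3, n4–n8, n1–n6, n8–n9, n2–n4, n1–n3}.
Of the listed edges, {n4–n8, n8–n9, n1–n6, n2–n4} are in the MST → 4.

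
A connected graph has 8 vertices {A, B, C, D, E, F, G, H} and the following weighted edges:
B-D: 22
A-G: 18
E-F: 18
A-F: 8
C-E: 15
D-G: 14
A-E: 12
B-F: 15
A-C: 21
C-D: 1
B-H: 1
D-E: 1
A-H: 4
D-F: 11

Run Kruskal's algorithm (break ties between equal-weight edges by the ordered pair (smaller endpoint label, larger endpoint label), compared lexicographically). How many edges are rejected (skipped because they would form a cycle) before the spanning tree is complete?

Sort edges by weight, then run Kruskal:
B-H (1): add — endpoints in different components.
C-D (1): add — endpoints in different components.
D-E (1): add — endpoints in different components.
A-H (4): add — endpoints in different components.
A-F (8): add — endpoints in different components.
D-F (11): add — endpoints in different components.
A-E (12): skip — A and E already connected.
D-G (14): add — endpoints in different components.
Edges rejected before the tree was complete: 1.

1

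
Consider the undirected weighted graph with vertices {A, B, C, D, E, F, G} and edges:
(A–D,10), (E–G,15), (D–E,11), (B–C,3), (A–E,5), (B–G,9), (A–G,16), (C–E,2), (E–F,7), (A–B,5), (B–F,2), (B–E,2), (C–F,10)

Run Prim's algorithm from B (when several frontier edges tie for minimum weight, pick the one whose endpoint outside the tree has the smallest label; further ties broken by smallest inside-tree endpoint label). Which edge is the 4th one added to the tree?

Prim, starting at B.
Step 1: frontier [B–E 2, B–F 2, B–C 3, A–B 5, B–G 9] → take B–E (2); add E.
Step 2: frontier [B–F 2, B–C 3, A–B 5, B–G 9, C–E 2, A–E 5, E–F 7, D–E 11, E–G 15] → take C–E (2); add C.
Step 3: frontier [B–F 2, A–B 5, B–G 9, C–F 10, A–E 5, E–F 7, D–E 11, E–G 15] → take B–F (2); add F.
Step 4: frontier [A–B 5, B–G 9, A–E 5, D–E 11, E–G 15] → take A–B (5); add A.
Step 5: frontier [A–D 10, A–G 16, B–G 9, D–E 11, E–G 15] → take B–G (9); add G.
Step 6: frontier [A–D 10, D–E 11] → take A–D (10); add D.
The 4th edge added is A–B.

A-B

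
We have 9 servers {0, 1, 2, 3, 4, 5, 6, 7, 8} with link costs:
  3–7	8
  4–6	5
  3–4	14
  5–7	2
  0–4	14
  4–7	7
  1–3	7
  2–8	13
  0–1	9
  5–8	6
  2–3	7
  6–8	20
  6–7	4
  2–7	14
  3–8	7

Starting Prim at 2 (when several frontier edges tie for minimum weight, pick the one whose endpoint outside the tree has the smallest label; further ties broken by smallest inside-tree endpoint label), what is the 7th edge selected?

4-6

Prim, starting at 2.
Step 1: cheapest edge leaving the tree is 2–3 (7); add 3.
Step 2: cheapest edge leaving the tree is 1–3 (7); add 1.
Step 3: cheapest edge leaving the tree is 3–8 (7); add 8.
Step 4: cheapest edge leaving the tree is 5–8 (6); add 5.
Step 5: cheapest edge leaving the tree is 5–7 (2); add 7.
Step 6: cheapest edge leaving the tree is 6–7 (4); add 6.
Step 7: cheapest edge leaving the tree is 4–6 (5); add 4.
Step 8: cheapest edge leaving the tree is 0–1 (9); add 0.
The 7th edge added is 4–6.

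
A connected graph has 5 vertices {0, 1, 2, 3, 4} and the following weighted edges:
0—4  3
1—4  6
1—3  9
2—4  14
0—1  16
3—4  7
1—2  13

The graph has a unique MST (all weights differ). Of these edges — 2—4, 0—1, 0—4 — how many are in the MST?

Kruskal: consider edges lightest-first.
0—4 (3): add. Components now {0,4} {1} {2} {3}
1—4 (6): add. Components now {0,1,4} {2} {3}
3—4 (7): add. Components now {0,1,3,4} {2}
1—3 (9): skip — 1 and 3 already connected.
1—2 (13): add. Components now {0,1,2,3,4}
MST edge set: {0—4, 1—4, 3—4, 1—2}.
Of the listed edges, {0—4} are in the MST → 1.

1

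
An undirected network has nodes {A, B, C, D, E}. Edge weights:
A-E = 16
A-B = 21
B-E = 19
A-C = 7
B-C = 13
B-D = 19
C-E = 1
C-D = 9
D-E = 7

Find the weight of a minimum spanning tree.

Kruskal: consider edges lightest-first.
C-E (1): add. Components now {A} {B} {C,E} {D}
A-C (7): add. Components now {A,C,E} {B} {D}
D-E (7): add. Components now {A,C,D,E} {B}
C-D (9): skip — C and D already connected.
B-C (13): add. Components now {A,B,C,D,E}
MST edges: C-E, A-C, D-E, B-C; total weight 1+7+7+13 = 28.

28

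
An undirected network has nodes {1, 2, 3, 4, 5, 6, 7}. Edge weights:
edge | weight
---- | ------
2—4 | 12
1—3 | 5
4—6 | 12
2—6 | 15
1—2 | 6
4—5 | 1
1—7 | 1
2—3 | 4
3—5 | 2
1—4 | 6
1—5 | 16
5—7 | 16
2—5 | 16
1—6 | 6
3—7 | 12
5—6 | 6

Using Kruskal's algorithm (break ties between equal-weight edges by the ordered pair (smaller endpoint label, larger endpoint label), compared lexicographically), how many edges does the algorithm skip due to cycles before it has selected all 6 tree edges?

Kruskal's algorithm — process edges by increasing weight (ties by edge label):
1—7 (1): add. Components now {1,7} {2} {3} {4} {5} {6}
4—5 (1): add. Components now {1,7} {2} {3} {4,5} {6}
3—5 (2): add. Components now {1,7} {2} {3,4,5} {6}
2—3 (4): add. Components now {1,7} {2,3,4,5} {6}
1—3 (5): add. Components now {1,2,3,4,5,7} {6}
1—2 (6): skip — 1 and 2 already connected.
1—4 (6): skip — 1 and 4 already connected.
1—6 (6): add. Components now {1,2,3,4,5,6,7}
Edges rejected before the tree was complete: 2.

2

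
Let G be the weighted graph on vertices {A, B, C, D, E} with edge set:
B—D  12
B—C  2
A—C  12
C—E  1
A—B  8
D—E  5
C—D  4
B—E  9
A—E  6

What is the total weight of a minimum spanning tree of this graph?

Kruskal: consider edges lightest-first.
C—E (1): add. Components now {A} {B} {C,E} {D}
B—C (2): add. Components now {A} {B,C,E} {D}
C—D (4): add. Components now {A} {B,C,D,E}
D—E (5): skip — D and E already connected.
A—E (6): add. Components now {A,B,C,D,E}
MST edges: C—E, B—C, C—D, A—E; total weight 1+2+4+6 = 13.

13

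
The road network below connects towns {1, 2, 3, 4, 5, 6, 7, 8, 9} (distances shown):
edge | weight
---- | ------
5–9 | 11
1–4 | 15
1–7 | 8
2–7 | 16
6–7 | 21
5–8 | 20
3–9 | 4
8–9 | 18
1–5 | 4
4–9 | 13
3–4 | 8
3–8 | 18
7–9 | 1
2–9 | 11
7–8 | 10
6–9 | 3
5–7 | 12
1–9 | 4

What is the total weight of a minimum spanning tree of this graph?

Prim's algorithm from 9:
Step 1: cheapest edge leaving the tree is 7–9 (1); add 7.
Step 2: cheapest edge leaving the tree is 6–9 (3); add 6.
Step 3: cheapest edge leaving the tree is 1–9 (4); add 1.
Step 4: cheapest edge leaving the tree is 3–9 (4); add 3.
Step 5: cheapest edge leaving the tree is 1–5 (4); add 5.
Step 6: cheapest edge leaving the tree is 3–4 (8); add 4.
Step 7: cheapest edge leaving the tree is 7–8 (10); add 8.
Step 8: cheapest edge leaving the tree is 2–9 (11); add 2.
MST edges: 7–9, 6–9, 1–9, 3–9, 1–5, 3–4, 7–8, 2–9; total weight 1+3+4+4+4+8+10+11 = 45.

45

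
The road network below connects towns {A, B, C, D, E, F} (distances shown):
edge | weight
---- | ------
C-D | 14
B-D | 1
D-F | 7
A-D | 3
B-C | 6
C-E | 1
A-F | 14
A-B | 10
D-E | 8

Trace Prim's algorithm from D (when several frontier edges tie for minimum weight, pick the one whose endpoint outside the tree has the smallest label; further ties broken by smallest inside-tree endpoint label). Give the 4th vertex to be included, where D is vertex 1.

Grow the tree from D using Prim:
Step 1: frontier [B-D 1, A-D 3, D-F 7, D-E 8, C-D 14] → take B-D (1); add B.
Step 2: frontier [B-C 6, A-B 10, A-D 3, D-F 7, D-E 8, C-D 14] → take A-D (3); add A.
Step 3: frontier [A-F 14, B-C 6, D-F 7, D-E 8, C-D 14] → take B-C (6); add C.
Step 4: frontier [A-F 14, C-E 1, D-F 7, D-E 8] → take C-E (1); add E.
Step 5: frontier [A-F 14, D-F 7] → take D-F (7); add F.
Vertex order: D, B, A, C, E, F. The 4th vertex is C.

C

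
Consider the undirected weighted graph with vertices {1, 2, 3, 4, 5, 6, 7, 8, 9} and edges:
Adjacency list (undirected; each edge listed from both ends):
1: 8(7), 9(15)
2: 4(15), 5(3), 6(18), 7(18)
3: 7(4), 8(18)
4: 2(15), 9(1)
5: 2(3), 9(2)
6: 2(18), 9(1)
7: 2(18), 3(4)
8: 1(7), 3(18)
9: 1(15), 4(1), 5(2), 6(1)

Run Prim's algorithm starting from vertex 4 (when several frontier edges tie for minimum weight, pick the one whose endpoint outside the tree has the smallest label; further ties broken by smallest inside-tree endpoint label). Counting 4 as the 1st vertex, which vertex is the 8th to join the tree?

3

Grow the tree from 4 using Prim:
Step 1: cheapest edge leaving the tree is 4–9 (1); add 9.
Step 2: cheapest edge leaving the tree is 6–9 (1); add 6.
Step 3: cheapest edge leaving the tree is 5–9 (2); add 5.
Step 4: cheapest edge leaving the tree is 2–5 (3); add 2.
Step 5: cheapest edge leaving the tree is 1–9 (15); add 1.
Step 6: cheapest edge leaving the tree is 1–8 (7); add 8.
Step 7: cheapest edge leaving the tree is 3–8 (18); add 3.
Step 8: cheapest edge leaving the tree is 3–7 (4); add 7.
Vertex order: 4, 9, 6, 5, 2, 1, 8, 3, 7. The 8th vertex is 3.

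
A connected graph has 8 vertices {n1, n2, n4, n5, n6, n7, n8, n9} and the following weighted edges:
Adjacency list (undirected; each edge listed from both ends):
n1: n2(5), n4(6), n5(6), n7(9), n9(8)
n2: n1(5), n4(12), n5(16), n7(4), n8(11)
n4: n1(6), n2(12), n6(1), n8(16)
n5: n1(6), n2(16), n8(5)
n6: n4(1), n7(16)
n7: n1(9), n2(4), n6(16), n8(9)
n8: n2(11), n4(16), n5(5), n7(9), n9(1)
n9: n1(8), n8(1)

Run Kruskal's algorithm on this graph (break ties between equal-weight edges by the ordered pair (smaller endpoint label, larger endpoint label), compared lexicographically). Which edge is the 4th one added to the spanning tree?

n1-n2

Kruskal's algorithm — process edges by increasing weight (ties by edge label):
n4—n6 (1): add — endpoints in different components.
n8—n9 (1): add — endpoints in different components.
n2—n7 (4): add — endpoints in different components.
n1—n2 (5): add — endpoints in different components.
n5—n8 (5): add — endpoints in different components.
n1—n4 (6): add — endpoints in different components.
n1—n5 (6): add — endpoints in different components.
The 4th edge added is n1—n2.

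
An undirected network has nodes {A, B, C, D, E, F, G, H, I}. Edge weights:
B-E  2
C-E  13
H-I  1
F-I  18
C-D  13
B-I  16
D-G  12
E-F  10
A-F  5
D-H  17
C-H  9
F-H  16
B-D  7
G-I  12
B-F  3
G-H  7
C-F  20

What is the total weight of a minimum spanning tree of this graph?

46

Grow the tree from G using Prim:
Step 1: cheapest edge leaving the tree is G-H (7); add H.
Step 2: cheapest edge leaving the tree is H-I (1); add I.
Step 3: cheapest edge leaving the tree is C-H (9); add C.
Step 4: cheapest edge leaving the tree is D-G (12); add D.
Step 5: cheapest edge leaving the tree is B-D (7); add B.
Step 6: cheapest edge leaving the tree is B-E (2); add E.
Step 7: cheapest edge leaving the tree is B-F (3); add F.
Step 8: cheapest edge leaving the tree is A-F (5); add A.
MST edges: G-H, H-I, C-H, D-G, B-D, B-E, B-F, A-F; total weight 7+1+9+12+7+2+3+5 = 46.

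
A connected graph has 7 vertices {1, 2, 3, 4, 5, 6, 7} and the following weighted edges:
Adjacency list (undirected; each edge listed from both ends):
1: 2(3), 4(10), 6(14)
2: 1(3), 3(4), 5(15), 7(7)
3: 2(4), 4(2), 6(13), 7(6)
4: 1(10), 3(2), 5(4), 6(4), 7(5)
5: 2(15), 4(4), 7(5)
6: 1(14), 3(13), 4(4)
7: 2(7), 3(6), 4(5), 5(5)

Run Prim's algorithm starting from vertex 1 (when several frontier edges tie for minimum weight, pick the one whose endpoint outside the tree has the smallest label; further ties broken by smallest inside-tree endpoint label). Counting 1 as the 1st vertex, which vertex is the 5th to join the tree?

Prim's algorithm from 1:
Step 1: cheapest edge leaving the tree is 1 2 (3); add 2.
Step 2: cheapest edge leaving the tree is 2 3 (4); add 3.
Step 3: cheapest edge leaving the tree is 3 4 (2); add 4.
Step 4: cheapest edge leaving the tree is 4 5 (4); add 5.
Step 5: cheapest edge leaving the tree is 4 6 (4); add 6.
Step 6: cheapest edge leaving the tree is 4 7 (5); add 7.
Vertex order: 1, 2, 3, 4, 5, 6, 7. The 5th vertex is 5.

5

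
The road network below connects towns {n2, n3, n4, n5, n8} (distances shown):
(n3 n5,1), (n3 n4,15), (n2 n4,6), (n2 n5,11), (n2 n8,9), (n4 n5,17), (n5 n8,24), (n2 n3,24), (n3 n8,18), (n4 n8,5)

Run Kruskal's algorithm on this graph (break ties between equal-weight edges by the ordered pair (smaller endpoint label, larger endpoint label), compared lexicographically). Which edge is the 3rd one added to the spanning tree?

Kruskal: consider edges lightest-first.
n3 n5 (1): add. Components now {n3,n5} {n2} {n4} {n8}
n4 n8 (5): add. Components now {n3,n5} {n2} {n4,n8}
n2 n4 (6): add. Components now {n3,n5} {n2,n4,n8}
n2 n8 (9): skip — n2 and n8 already connected.
n2 n5 (11): add. Components now {n2,n3,n4,n5,n8}
The 3rd edge added is n2 n4.

n2-n4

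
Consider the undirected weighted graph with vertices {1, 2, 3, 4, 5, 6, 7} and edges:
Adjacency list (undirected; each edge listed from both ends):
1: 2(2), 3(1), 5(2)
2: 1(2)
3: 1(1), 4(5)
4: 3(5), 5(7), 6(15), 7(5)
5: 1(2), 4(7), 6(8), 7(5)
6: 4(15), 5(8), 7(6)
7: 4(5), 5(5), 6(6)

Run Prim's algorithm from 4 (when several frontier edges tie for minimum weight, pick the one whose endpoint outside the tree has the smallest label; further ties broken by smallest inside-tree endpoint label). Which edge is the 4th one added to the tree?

1-5

Prim's algorithm from 4:
Step 1: frontier [3–4 5, 4–7 5, 4–5 7, 4–6 15] → take 3–4 (5); add 3.
Step 2: frontier [1–3 1, 4–7 5, 4–5 7, 4–6 15] → take 1–3 (1); add 1.
Step 3: frontier [1–2 2, 1–5 2, 4–7 5, 4–5 7, 4–6 15] → take 1–2 (2); add 2.
Step 4: frontier [1–5 2, 4–7 5, 4–5 7, 4–6 15] → take 1–5 (2); add 5.
Step 5: frontier [4–7 5, 4–6 15, 5–7 5, 5–6 8] → take 4–7 (5); add 7.
Step 6: frontier [4–6 15, 5–6 8, 6–7 6] → take 6–7 (6); add 6.
The 4th edge added is 1–5.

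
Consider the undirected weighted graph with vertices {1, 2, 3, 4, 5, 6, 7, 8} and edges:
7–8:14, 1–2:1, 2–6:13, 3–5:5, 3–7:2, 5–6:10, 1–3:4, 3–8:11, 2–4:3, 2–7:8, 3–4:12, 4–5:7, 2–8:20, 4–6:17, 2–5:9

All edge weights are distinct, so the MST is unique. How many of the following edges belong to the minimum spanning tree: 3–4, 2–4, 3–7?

2

Kruskal's algorithm — process edges by increasing weight (ties by edge label):
1–2 (1): add — endpoints in different components.
3–7 (2): add — endpoints in different components.
2–4 (3): add — endpoints in different components.
1–3 (4): add — endpoints in different components.
3–5 (5): add — endpoints in different components.
4–5 (7): skip — 4 and 5 already connected.
2–7 (8): skip — 2 and 7 already connected.
2–5 (9): skip — 2 and 5 already connected.
5–6 (10): add — endpoints in different components.
3–8 (11): add — endpoints in different components.
MST edge set: {1–2, 3–7, 2–4, 1–3, 3–5, 5–6, 3–8}.
Of the listed edges, {2–4, 3–7} are in the MST → 2.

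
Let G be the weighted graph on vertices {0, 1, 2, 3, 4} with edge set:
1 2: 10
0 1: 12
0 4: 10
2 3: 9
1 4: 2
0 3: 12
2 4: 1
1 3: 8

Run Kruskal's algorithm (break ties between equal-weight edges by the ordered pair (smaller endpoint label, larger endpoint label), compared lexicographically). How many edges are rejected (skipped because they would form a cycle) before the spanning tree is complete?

1

Kruskal: consider edges lightest-first.
2 4 (1): add. Components now {0} {1} {2,4} {3}
1 4 (2): add. Components now {0} {1,2,4} {3}
1 3 (8): add. Components now {0} {1,2,3,4}
2 3 (9): skip — 2 and 3 already connected.
0 4 (10): add. Components now {0,1,2,3,4}
Edges rejected before the tree was complete: 1.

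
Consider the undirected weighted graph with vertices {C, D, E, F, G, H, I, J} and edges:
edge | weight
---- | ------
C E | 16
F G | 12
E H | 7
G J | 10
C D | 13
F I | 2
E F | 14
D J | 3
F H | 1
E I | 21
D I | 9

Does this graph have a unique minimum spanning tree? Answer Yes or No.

Yes

Kruskal's algorithm — process edges by increasing weight (ties by edge label):
F H (1): add — endpoints in different components.
F I (2): add — endpoints in different components.
D J (3): add — endpoints in different components.
E H (7): add — endpoints in different components.
D I (9): add — endpoints in different components.
G J (10): add — endpoints in different components.
F G (12): skip — F and G already connected.
C D (13): add — endpoints in different components.
Every non-tree edge has weight strictly greater than the heaviest edge on the tree path between its endpoints, so the MST is unique.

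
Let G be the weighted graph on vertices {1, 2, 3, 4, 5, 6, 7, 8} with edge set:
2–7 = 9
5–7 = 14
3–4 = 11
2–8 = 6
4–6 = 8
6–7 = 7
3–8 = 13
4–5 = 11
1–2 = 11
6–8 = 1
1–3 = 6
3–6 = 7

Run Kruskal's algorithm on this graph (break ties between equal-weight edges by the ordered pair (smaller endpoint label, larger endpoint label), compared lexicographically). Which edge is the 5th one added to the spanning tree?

6-7

Kruskal: consider edges lightest-first.
6–8 (1): add — endpoints in different components.
1–3 (6): add — endpoints in different components.
2–8 (6): add — endpoints in different components.
3–6 (7): add — endpoints in different components.
6–7 (7): add — endpoints in different components.
4–6 (8): add — endpoints in different components.
2–7 (9): skip — 2 and 7 already connected.
1–2 (11): skip — 1 and 2 already connected.
3–4 (11): skip — 3 and 4 already connected.
4–5 (11): add — endpoints in different components.
The 5th edge added is 6–7.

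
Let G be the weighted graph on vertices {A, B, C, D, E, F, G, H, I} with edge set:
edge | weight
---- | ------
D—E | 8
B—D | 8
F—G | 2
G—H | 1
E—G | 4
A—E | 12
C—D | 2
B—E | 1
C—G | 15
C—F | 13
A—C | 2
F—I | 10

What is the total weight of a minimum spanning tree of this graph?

Kruskal: consider edges lightest-first.
B—E (1): add — endpoints in different components.
G—H (1): add — endpoints in different components.
A—C (2): add — endpoints in different components.
C—D (2): add — endpoints in different components.
F—G (2): add — endpoints in different components.
E—G (4): add — endpoints in different components.
B—D (8): add — endpoints in different components.
D—E (8): skip — D and E already connected.
F—I (10): add — endpoints in different components.
MST edges: B—E, G—H, A—C, C—D, F—G, E—G, B—D, F—I; total weight 1+1+2+2+2+4+8+10 = 30.

30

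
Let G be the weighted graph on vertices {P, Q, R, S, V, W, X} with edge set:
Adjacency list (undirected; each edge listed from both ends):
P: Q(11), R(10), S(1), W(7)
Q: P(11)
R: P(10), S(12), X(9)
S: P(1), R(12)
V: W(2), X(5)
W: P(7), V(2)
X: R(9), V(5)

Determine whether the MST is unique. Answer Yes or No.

Kruskal: consider edges lightest-first.
P—S (1): add — endpoints in different components.
V—W (2): add — endpoints in different components.
V—X (5): add — endpoints in different components.
P—W (7): add — endpoints in different components.
R—X (9): add — endpoints in different components.
P—R (10): skip — R and P already connected.
P—Q (11): add — endpoints in different components.
Every non-tree edge has weight strictly greater than the heaviest edge on the tree path between its endpoints, so the MST is unique.

Yes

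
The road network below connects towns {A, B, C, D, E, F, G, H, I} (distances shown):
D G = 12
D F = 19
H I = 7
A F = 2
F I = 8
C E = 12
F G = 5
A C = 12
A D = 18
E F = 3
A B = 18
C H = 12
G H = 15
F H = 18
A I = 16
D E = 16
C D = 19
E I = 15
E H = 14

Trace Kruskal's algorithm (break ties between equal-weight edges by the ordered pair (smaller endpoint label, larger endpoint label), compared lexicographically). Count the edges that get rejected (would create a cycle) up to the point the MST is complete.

Kruskal's algorithm — process edges by increasing weight (ties by edge label):
A F (2): add — endpoints in different components.
E F (3): add — endpoints in different components.
F G (5): add — endpoints in different components.
H I (7): add — endpoints in different components.
F I (8): add — endpoints in different components.
A C (12): add — endpoints in different components.
C E (12): skip — C and E already connected.
C H (12): skip — C and H already connected.
D G (12): add — endpoints in different components.
E H (14): skip — E and H already connected.
E I (15): skip — E and I already connected.
G H (15): skip — G and H already connected.
A I (16): skip — A and I already connected.
D E (16): skip — D and E already connected.
A B (18): add — endpoints in different components.
Edges rejected before the tree was complete: 7.

7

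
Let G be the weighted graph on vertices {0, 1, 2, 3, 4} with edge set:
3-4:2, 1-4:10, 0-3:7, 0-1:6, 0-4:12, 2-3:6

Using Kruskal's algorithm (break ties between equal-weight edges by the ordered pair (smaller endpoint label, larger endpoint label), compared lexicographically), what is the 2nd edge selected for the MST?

0-1

Sort edges by weight, then run Kruskal:
3-4 (2): add. Components now {0} {1} {2} {3,4}
0-1 (6): add. Components now {0,1} {2} {3,4}
2-3 (6): add. Components now {0,1} {2,3,4}
0-3 (7): add. Components now {0,1,2,3,4}
The 2nd edge added is 0-1.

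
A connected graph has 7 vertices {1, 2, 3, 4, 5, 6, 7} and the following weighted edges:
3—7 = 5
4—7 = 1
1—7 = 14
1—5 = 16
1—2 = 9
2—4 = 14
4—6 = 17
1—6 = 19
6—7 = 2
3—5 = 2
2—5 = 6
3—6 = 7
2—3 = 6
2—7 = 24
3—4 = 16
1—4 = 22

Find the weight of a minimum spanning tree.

Prim, starting at 2.
Step 1: cheapest edge leaving the tree is 2—3 (6); add 3.
Step 2: cheapest edge leaving the tree is 3—5 (2); add 5.
Step 3: cheapest edge leaving the tree is 3—7 (5); add 7.
Step 4: cheapest edge leaving the tree is 4—7 (1); add 4.
Step 5: cheapest edge leaving the tree is 6—7 (2); add 6.
Step 6: cheapest edge leaving the tree is 1—2 (9); add 1.
MST edges: 2—3, 3—5, 3—7, 4—7, 6—7, 1—2; total weight 6+2+5+1+2+9 = 25.

25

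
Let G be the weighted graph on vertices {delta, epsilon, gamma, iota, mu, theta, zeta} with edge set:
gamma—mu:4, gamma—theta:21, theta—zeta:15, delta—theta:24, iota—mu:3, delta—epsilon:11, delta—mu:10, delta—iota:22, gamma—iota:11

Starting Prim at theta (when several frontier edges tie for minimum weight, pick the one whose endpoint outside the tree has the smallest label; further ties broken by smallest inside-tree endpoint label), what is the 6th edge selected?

Prim's algorithm from theta:
Step 1: cheapest edge leaving the tree is theta—zeta (15); add zeta.
Step 2: cheapest edge leaving the tree is gamma—theta (21); add gamma.
Step 3: cheapest edge leaving the tree is gamma—mu (4); add mu.
Step 4: cheapest edge leaving the tree is iota—mu (3); add iota.
Step 5: cheapest edge leaving the tree is delta—mu (10); add delta.
Step 6: cheapest edge leaving the tree is delta—epsilon (11); add epsilon.
The 6th edge added is delta—epsilon.

delta-epsilon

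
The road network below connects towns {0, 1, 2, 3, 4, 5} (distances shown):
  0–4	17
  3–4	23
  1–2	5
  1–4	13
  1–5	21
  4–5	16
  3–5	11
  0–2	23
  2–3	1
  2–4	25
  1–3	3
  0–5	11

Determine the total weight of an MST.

Grow the tree from 0 using Prim:
Step 1: cheapest edge leaving the tree is 0–5 (11); add 5.
Step 2: cheapest edge leaving the tree is 3–5 (11); add 3.
Step 3: cheapest edge leaving the tree is 2–3 (1); add 2.
Step 4: cheapest edge leaving the tree is 1–3 (3); add 1.
Step 5: cheapest edge leaving the tree is 1–4 (13); add 4.
MST edges: 0–5, 3–5, 2–3, 1–3, 1–4; total weight 11+11+1+3+13 = 39.

39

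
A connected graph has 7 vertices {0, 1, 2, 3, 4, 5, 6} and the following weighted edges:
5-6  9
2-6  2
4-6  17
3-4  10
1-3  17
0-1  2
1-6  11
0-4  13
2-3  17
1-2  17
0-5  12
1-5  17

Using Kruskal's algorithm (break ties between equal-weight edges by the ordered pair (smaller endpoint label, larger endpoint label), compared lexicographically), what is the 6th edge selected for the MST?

Kruskal's algorithm — process edges by increasing weight (ties by edge label):
0-1 (2): add — endpoints in different components.
2-6 (2): add — endpoints in different components.
5-6 (9): add — endpoints in different components.
3-4 (10): add — endpoints in different components.
1-6 (11): add — endpoints in different components.
0-5 (12): skip — 0 and 5 already connected.
0-4 (13): add — endpoints in different components.
The 6th edge added is 0-4.

0-4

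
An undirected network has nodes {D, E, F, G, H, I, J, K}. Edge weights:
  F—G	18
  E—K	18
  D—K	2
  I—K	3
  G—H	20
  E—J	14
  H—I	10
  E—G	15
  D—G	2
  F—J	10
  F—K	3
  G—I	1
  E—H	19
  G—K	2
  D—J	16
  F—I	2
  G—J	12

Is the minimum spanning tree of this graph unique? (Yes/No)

No

Sort edges by weight, then run Kruskal:
G—I (1): add — endpoints in different components.
D—G (2): add — endpoints in different components.
D—K (2): add — endpoints in different components.
F—I (2): add — endpoints in different components.
G—K (2): skip — G and K already connected.
F—K (3): skip — F and K already connected.
I—K (3): skip — I and K already connected.
F—J (10): add — endpoints in different components.
H—I (10): add — endpoints in different components.
G—J (12): skip — G and J already connected.
E—J (14): add — endpoints in different components.
Non-tree edge G—K has weight 2, equal to the heaviest edge on its tree cycle — swapping gives another MST of the same weight. Not unique.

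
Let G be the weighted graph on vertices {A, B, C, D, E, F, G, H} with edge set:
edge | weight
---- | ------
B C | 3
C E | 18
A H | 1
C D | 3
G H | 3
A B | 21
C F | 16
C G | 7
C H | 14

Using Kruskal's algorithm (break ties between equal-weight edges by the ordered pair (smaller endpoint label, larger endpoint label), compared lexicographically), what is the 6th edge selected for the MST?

Kruskal's algorithm — process edges by increasing weight (ties by edge label):
A H (1): add — endpoints in different components.
B C (3): add — endpoints in different components.
C D (3): add — endpoints in different components.
G H (3): add — endpoints in different components.
C G (7): add — endpoints in different components.
C H (14): skip — C and H already connected.
C F (16): add — endpoints in different components.
C E (18): add — endpoints in different components.
The 6th edge added is C F.

C-F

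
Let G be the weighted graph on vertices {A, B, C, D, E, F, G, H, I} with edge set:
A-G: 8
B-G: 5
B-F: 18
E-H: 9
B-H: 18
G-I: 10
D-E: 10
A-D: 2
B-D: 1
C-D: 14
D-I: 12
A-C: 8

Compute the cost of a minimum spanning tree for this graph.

Prim's algorithm from I:
Step 1: cheapest edge leaving the tree is G-I (10); add G.
Step 2: cheapest edge leaving the tree is B-G (5); add B.
Step 3: cheapest edge leaving the tree is B-D (1); add D.
Step 4: cheapest edge leaving the tree is A-D (2); add A.
Step 5: cheapest edge leaving the tree is A-C (8); add C.
Step 6: cheapest edge leaving the tree is D-E (10); add E.
Step 7: cheapest edge leaving the tree is E-H (9); add H.
Step 8: cheapest edge leaving the tree is B-F (18); add F.
MST edges: G-I, B-G, B-D, A-D, A-C, D-E, E-H, B-F; total weight 10+5+1+2+8+10+9+18 = 63.

63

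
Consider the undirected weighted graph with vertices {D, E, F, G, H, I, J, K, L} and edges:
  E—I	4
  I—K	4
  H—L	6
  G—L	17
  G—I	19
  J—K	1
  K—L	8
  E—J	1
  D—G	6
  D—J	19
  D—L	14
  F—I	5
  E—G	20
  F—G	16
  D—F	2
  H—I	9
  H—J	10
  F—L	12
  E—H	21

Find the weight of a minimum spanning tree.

33

Prim, starting at G.
Step 1: cheapest edge leaving the tree is D—G (6); add D.
Step 2: cheapest edge leaving the tree is D—F (2); add F.
Step 3: cheapest edge leaving the tree is F—I (5); add I.
Step 4: cheapest edge leaving the tree is E—I (4); add E.
Step 5: cheapest edge leaving the tree is E—J (1); add J.
Step 6: cheapest edge leaving the tree is J—K (1); add K.
Step 7: cheapest edge leaving the tree is K—L (8); add L.
Step 8: cheapest edge leaving the tree is H—L (6); add H.
MST edges: D—G, D—F, F—I, E—I, E—J, J—K, K—L, H—L; total weight 6+2+5+4+1+1+8+6 = 33.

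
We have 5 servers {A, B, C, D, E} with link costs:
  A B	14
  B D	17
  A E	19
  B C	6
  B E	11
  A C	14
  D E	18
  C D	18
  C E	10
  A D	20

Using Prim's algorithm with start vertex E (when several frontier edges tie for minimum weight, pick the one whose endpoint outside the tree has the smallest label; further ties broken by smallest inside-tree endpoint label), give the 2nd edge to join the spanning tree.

B-C

Prim's algorithm from E:
Step 1: cheapest edge leaving the tree is C E (10); add C.
Step 2: cheapest edge leaving the tree is B C (6); add B.
Step 3: cheapest edge leaving the tree is A B (14); add A.
Step 4: cheapest edge leaving the tree is B D (17); add D.
The 2nd edge added is B C.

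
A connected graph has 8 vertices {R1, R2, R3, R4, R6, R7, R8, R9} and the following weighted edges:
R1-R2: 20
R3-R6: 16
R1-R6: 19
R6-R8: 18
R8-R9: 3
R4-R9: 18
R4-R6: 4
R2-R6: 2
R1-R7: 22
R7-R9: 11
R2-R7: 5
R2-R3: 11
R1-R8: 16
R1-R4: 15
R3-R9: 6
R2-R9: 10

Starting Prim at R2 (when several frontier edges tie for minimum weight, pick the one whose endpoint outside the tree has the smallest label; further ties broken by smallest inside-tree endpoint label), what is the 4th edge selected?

R2-R9

Prim's algorithm from R2:
Step 1: cheapest edge leaving the tree is R2-R6 (2); add R6.
Step 2: cheapest edge leaving the tree is R4-R6 (4); add R4.
Step 3: cheapest edge leaving the tree is R2-R7 (5); add R7.
Step 4: cheapest edge leaving the tree is R2-R9 (10); add R9.
Step 5: cheapest edge leaving the tree is R8-R9 (3); add R8.
Step 6: cheapest edge leaving the tree is R3-R9 (6); add R3.
Step 7: cheapest edge leaving the tree is R1-R4 (15); add R1.
The 4th edge added is R2-R9.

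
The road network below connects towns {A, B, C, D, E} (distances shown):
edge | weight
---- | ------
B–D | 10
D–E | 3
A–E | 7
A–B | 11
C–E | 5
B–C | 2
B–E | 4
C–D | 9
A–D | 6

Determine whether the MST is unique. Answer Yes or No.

Yes

Kruskal: consider edges lightest-first.
B–C (2): add. Components now {A} {B,C} {D} {E}
D–E (3): add. Components now {A} {B,C} {D,E}
B–E (4): add. Components now {A} {B,C,D,E}
C–E (5): skip — C and E already connected.
A–D (6): add. Components now {A,B,C,D,E}
Every non-tree edge has weight strictly greater than the heaviest edge on the tree path between its endpoints, so the MST is unique.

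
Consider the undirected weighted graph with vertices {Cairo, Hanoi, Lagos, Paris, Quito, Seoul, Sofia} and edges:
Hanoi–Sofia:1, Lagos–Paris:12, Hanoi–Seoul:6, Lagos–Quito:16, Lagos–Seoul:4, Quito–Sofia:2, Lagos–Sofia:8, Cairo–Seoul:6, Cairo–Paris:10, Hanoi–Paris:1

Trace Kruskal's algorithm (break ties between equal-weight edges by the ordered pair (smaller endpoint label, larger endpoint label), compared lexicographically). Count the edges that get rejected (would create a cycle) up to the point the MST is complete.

0

Kruskal's algorithm — process edges by increasing weight (ties by edge label):
Hanoi–Paris (1): add — endpoints in different components.
Hanoi–Sofia (1): add — endpoints in different components.
Quito–Sofia (2): add — endpoints in different components.
Lagos–Seoul (4): add — endpoints in different components.
Cairo–Seoul (6): add — endpoints in different components.
Hanoi–Seoul (6): add — endpoints in different components.
Edges rejected before the tree was complete: 0.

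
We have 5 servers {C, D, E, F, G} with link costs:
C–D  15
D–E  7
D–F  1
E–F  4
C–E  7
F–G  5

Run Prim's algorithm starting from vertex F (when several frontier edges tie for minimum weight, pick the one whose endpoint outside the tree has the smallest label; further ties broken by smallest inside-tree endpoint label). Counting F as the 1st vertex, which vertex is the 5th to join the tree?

C

Prim, starting at F.
Step 1: frontier [D–F 1, E–F 4, F–G 5] → take D–F (1); add D.
Step 2: frontier [D–E 7, C–D 15, E–F 4, F–G 5] → take E–F (4); add E.
Step 3: frontier [C–D 15, C–E 7, F–G 5] → take F–G (5); add G.
Step 4: frontier [C–D 15, C–E 7] → take C–E (7); add C.
Vertex order: F, D, E, G, C. The 5th vertex is C.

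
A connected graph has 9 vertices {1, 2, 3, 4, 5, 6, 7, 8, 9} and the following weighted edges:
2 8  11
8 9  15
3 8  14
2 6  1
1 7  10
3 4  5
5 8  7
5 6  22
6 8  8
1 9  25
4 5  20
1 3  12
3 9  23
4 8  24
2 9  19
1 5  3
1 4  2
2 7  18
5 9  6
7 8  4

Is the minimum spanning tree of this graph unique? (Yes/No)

Yes

Kruskal's algorithm — process edges by increasing weight (ties by edge label):
2 6 (1): add — endpoints in different components.
1 4 (2): add — endpoints in different components.
1 5 (3): add — endpoints in different components.
7 8 (4): add — endpoints in different components.
3 4 (5): add — endpoints in different components.
5 9 (6): add — endpoints in different components.
5 8 (7): add — endpoints in different components.
6 8 (8): add — endpoints in different components.
Every non-tree edge has weight strictly greater than the heaviest edge on the tree path between its endpoints, so the MST is unique.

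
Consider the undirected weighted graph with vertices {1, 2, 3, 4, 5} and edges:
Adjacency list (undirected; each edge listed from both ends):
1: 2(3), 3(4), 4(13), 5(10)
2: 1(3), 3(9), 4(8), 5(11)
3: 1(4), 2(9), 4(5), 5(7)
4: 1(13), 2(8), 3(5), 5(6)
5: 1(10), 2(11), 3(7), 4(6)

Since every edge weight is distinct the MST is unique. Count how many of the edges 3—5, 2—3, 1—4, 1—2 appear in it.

1

Sort edges by weight, then run Kruskal:
1—2 (3): add — endpoints in different components.
1—3 (4): add — endpoints in different components.
3—4 (5): add — endpoints in different components.
4—5 (6): add — endpoints in different components.
MST edge set: {1—2, 1—3, 3—4, 4—5}.
Of the listed edges, {1—2} are in the MST → 1.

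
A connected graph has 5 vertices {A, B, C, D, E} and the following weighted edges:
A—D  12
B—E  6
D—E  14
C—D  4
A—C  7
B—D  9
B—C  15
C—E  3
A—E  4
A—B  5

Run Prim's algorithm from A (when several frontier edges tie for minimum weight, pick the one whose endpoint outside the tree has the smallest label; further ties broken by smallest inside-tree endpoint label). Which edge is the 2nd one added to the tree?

C-E

Grow the tree from A using Prim:
Step 1: frontier [A—E 4, A—B 5, A—C 7, A—D 12] → take A—E (4); add E.
Step 2: frontier [A—B 5, A—C 7, A—D 12, C—E 3, B—E 6, D—E 14] → take C—E (3); add C.
Step 3: frontier [A—B 5, A—D 12, C—D 4, B—C 15, B—E 6, D—E 14] → take C—D (4); add D.
Step 4: frontier [A—B 5, B—C 15, B—D 9, B—E 6] → take A—B (5); add B.
The 2nd edge added is C—E.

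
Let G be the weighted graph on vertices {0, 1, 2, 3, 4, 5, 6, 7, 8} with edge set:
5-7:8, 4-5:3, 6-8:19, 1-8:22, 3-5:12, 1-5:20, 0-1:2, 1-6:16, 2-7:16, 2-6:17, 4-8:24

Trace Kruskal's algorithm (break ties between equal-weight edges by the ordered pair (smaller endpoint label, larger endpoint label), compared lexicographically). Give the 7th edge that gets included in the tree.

Kruskal's algorithm — process edges by increasing weight (ties by edge label):
0-1 (2): add — endpoints in different components.
4-5 (3): add — endpoints in different components.
5-7 (8): add — endpoints in different components.
3-5 (12): add — endpoints in different components.
1-6 (16): add — endpoints in different components.
2-7 (16): add — endpoints in different components.
2-6 (17): add — endpoints in different components.
6-8 (19): add — endpoints in different components.
The 7th edge added is 2-6.

2-6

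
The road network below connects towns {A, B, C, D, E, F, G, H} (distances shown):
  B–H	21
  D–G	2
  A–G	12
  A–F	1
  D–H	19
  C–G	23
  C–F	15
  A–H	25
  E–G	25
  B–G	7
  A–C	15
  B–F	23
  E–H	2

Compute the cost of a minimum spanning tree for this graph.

58

Kruskal: consider edges lightest-first.
A–F (1): add — endpoints in different components.
D–G (2): add — endpoints in different components.
E–H (2): add — endpoints in different components.
B–G (7): add — endpoints in different components.
A–G (12): add — endpoints in different components.
A–C (15): add — endpoints in different components.
C–F (15): skip — C and F already connected.
D–H (19): add — endpoints in different components.
MST edges: A–F, D–G, E–H, B–G, A–G, A–C, D–H; total weight 1+2+2+7+12+15+19 = 58.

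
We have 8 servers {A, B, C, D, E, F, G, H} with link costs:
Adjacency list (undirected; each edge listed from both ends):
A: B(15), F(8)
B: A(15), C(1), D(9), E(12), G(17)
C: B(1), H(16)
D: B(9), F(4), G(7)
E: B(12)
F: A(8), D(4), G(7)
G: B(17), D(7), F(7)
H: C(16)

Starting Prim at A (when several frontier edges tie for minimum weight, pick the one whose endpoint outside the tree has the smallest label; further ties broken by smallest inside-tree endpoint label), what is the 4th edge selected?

Prim's algorithm from A:
Step 1: frontier [A-F 8, A-B 15] → take A-F (8); add F.
Step 2: frontier [A-B 15, D-F 4, F-G 7] → take D-F (4); add D.
Step 3: frontier [A-B 15, D-G 7, B-D 9, F-G 7] → take D-G (7); add G.
Step 4: frontier [A-B 15, B-D 9, B-G 17] → take B-D (9); add B.
Step 5: frontier [B-C 1, B-E 12] → take B-C (1); add C.
Step 6: frontier [B-E 12, C-H 16] → take B-E (12); add E.
Step 7: frontier [C-H 16] → take C-H (16); add H.
The 4th edge added is B-D.

B-D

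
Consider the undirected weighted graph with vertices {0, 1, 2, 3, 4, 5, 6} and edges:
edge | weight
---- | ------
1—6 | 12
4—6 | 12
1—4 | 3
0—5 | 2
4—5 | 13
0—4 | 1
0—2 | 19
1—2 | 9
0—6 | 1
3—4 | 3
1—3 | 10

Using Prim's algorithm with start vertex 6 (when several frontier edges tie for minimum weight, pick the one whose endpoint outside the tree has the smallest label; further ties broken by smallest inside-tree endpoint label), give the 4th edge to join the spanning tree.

Grow the tree from 6 using Prim:
Step 1: cheapest edge leaving the tree is 0—6 (1); add 0.
Step 2: cheapest edge leaving the tree is 0—4 (1); add 4.
Step 3: cheapest edge leaving the tree is 0—5 (2); add 5.
Step 4: cheapest edge leaving the tree is 1—4 (3); add 1.
Step 5: cheapest edge leaving the tree is 3—4 (3); add 3.
Step 6: cheapest edge leaving the tree is 1—2 (9); add 2.
The 4th edge added is 1—4.

1-4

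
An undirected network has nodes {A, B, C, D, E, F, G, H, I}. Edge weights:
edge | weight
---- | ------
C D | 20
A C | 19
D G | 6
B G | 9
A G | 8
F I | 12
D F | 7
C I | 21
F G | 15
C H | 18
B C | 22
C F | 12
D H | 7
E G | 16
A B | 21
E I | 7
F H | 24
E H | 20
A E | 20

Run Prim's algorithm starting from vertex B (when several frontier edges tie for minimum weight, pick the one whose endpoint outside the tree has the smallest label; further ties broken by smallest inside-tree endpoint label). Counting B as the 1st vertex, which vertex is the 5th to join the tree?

H

Prim's algorithm from B:
Step 1: cheapest edge leaving the tree is B G (9); add G.
Step 2: cheapest edge leaving the tree is D G (6); add D.
Step 3: cheapest edge leaving the tree is D F (7); add F.
Step 4: cheapest edge leaving the tree is D H (7); add H.
Step 5: cheapest edge leaving the tree is A G (8); add A.
Step 6: cheapest edge leaving the tree is C F (12); add C.
Step 7: cheapest edge leaving the tree is F I (12); add I.
Step 8: cheapest edge leaving the tree is E I (7); add E.
Vertex order: B, G, D, F, H, A, C, I, E. The 5th vertex is H.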